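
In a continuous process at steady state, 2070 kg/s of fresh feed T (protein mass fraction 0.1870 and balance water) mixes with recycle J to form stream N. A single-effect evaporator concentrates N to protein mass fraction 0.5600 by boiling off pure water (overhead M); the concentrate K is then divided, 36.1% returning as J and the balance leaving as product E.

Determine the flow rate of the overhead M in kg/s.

1379 kg/s

Overall protein balance (none leaves overhead): protein in fresh feed = protein in product, i.e. 2070×0.187 = (1−0.361)·K·0.560.
K = 387.09/(0.560×0.639) = 1081.7 kg/s.
Recycle J = 0.361×1081.7 = 390.51 kg/s.
Combined feed N = 2070 + 390.51 = 2460.5 kg/s.
Overhead M = N − K = 2460.5 − 1081.7 = 1378.8 kg/s.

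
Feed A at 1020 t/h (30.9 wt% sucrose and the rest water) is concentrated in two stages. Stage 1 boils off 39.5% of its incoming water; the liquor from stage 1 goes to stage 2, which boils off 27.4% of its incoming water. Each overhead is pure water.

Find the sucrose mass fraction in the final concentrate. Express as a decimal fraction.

water in feed = 1020×0.691 = 704.82 t/h.
After stage 1: water left = (1−0.395)×704.82 = 426.42; stream total = 741.6 t/h.
After stage 2: water left = (1−0.274)×426.42 = 309.58; final concentrate = 624.76 t/h.
sucrose fraction = 315.18/624.76 = 0.504.

0.504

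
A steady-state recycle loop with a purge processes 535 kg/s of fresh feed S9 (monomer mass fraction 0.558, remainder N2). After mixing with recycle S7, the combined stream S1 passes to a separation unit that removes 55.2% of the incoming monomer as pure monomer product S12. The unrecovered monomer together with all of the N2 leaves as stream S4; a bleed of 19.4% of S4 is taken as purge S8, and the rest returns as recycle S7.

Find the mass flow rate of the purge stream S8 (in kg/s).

N2 enters only via S9 and leaves only via the purge: 535×0.442 = 0.194×(N2 in S4), and the separation unit passes all N2, so N2 in S1 = N2 in S4 = 1218.9 kg/s.
monomer in S1: m_A = 535×0.558 + (1−0.194)·(1−0.552)·m_A, so m_A = 298.53/0.6389 = 467.25 kg/s.
S4 = (1−0.552)×467.25 + 1218.9 = 1428.2 kg/s.
Purge S8 = 0.194×1428.2 = 277.08 kg/s.

277.1 kg/s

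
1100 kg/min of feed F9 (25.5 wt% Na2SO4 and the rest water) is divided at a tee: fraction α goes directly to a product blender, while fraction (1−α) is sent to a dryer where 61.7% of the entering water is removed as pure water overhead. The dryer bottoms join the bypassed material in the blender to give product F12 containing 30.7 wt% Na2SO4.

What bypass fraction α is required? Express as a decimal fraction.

All 1100×0.255 = 280.5 kg/min of Na2SO4 reaches F12, so F12 = 280.5/0.307 = 913.68 kg/min and vapour = 186.32 kg/min.
The evaporator receives (1−α)·1100 of feed at 0.745 water and removes 0.617 of that water:
0.617×0.745×(1−α)×1100 = 186.32
(1−α) = 186.32/505.63 = 0.3685;  α = 0.6315.

0.632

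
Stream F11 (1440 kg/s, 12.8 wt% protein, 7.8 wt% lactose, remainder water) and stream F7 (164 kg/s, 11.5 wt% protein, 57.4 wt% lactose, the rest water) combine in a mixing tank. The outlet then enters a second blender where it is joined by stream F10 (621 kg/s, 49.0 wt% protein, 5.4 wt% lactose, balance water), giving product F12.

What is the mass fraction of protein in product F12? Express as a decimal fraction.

Overall, product flow = 2225 kg/s.
protein in = 1440×0.128 + 164×0.115 + 621×0.490 = 507.47 kg/s.
protein fraction in F12 = 0.228.

0.228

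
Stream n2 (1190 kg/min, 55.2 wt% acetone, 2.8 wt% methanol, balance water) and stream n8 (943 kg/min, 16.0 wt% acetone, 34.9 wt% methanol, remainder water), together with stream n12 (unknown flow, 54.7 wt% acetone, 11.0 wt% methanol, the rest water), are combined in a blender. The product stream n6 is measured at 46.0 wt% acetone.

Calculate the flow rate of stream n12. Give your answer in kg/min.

1993 kg/min

Let n12 be the unknown flow. Total out = 2133 + n12.
acetone balance: 807.76 + 0.547·n12 = 0.460·(2133 + n12)
(0.547 − 0.460)·n12 = 0.460×2133 − 807.76 = 173.42
n12 = 173.42 / 0.087 = 1993.3 kg/min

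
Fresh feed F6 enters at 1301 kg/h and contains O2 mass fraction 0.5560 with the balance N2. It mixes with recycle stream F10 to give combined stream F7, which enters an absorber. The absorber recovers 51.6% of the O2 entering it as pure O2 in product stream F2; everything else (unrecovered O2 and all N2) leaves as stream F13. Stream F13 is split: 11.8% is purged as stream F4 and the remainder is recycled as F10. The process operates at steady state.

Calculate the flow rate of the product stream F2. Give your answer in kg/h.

O2 in F7: m_A = 1301×0.556 + (1−0.118)·(1−0.516)·m_A, so m_A = 723.36/0.5731 = 1262.2 kg/h.
Product F2 = 0.516×1262.2 = 651.27 kg/h.

651.3 kg/h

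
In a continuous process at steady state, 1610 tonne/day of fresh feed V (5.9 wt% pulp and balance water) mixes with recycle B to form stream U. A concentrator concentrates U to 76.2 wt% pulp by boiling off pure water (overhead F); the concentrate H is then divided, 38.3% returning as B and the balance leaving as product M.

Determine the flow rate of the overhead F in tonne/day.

Overall pulp balance (none leaves overhead): pulp in fresh feed = pulp in product, i.e. 1610×0.059 = (1−0.383)·H·0.762.
H = 94.99/(0.762×0.617) = 202.04 tonne/day.
Recycle B = 0.383×202.04 = 77.381 tonne/day.
Combined feed U = 1610 + 77.381 = 1687.4 tonne/day.
Overhead F = U − H = 1687.4 − 202.04 = 1485.3 tonne/day.

1485 tonne/day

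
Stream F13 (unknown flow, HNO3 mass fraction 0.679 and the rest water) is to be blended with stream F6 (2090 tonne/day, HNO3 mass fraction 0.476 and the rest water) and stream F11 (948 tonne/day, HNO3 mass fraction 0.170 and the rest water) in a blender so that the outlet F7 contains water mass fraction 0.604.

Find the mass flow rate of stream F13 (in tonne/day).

Let F13 be the unknown flow. Total out = 3038 + F13.
water balance: 1882 + 0.321·F13 = 0.604·(3038 + F13)
(0.321 − 0.604)·F13 = 0.604×3038 − 1882 = -47.048
F13 = -47.048 / -0.283 = 166.25 tonne/day

166.2 tonne/day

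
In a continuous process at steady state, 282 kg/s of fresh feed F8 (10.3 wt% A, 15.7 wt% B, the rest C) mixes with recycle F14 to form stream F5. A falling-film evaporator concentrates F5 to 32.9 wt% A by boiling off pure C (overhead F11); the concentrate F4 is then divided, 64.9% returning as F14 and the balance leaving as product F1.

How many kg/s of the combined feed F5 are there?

Overall A balance (none leaves overhead): A in fresh feed = A in product, i.e. 282×0.103 = (1−0.649)·F4·0.329.
F4 = 29.046/(0.329×0.351) = 251.53 kg/s.
Recycle F14 = 0.649×251.53 = 163.24 kg/s.
Combined feed F5 = 282 + 163.24 = 445.24 kg/s.

445.2 kg/s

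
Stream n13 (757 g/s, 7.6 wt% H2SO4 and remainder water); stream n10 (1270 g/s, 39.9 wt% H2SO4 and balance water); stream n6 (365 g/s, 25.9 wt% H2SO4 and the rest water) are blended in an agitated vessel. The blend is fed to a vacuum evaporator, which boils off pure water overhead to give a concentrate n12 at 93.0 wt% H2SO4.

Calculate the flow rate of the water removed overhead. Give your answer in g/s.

1684 g/s

H2SO4 entering = 757×0.076 + 1270×0.399 + 365×0.259 = 658.8 g/s.
All H2SO4 reports to n12, so n12 = 658.8/0.930 = 708.38 g/s.
Total feed = 2392 g/s; overhead = 2392 − 708.38 = 1683.6 g/s.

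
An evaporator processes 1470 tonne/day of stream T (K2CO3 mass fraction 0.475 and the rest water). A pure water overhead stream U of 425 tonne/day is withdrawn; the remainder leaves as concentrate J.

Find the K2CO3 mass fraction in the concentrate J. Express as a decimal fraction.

K2CO3 is not removed: 1470×0.475 = 698.25 tonne/day of K2CO3 enters J.
Concentrate = 1470 − 425 = 1045 tonne/day.
Mass fraction = 698.25/1045 = 0.668.

0.668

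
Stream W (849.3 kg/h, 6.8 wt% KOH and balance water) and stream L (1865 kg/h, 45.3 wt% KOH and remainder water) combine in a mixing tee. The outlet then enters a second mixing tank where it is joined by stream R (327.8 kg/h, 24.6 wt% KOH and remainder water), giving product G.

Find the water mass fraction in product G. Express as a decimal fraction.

0.677

Overall, product flow = 3042.1 kg/h.
water in = 849.3×0.932 + 1865×0.547 + 327.8×0.754 = 2058.9 kg/h.
water fraction in G = 0.677.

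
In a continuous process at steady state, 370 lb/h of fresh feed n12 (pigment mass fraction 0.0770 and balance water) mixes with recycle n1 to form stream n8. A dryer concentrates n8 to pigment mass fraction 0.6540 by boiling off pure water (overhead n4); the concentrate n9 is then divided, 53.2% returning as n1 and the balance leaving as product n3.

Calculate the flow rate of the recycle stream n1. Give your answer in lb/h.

Overall pigment balance (none leaves overhead): pigment in fresh feed = pigment in product, i.e. 370×0.077 = (1−0.532)·n9·0.654.
n9 = 28.49/(0.654×0.468) = 93.083 lb/h.
Recycle n1 = 0.532×93.083 = 49.52 lb/h.

49.52 lb/h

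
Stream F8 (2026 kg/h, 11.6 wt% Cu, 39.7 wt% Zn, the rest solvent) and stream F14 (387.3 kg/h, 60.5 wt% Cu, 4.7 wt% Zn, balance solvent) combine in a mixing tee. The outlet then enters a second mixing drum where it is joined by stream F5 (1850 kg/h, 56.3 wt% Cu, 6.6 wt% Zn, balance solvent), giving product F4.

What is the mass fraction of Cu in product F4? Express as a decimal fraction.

Overall, product flow = 4263.3 kg/h.
Cu in = 2026×0.116 + 387.3×0.605 + 1850×0.563 = 1510.9 kg/h.
Cu fraction in F4 = 0.354.

0.354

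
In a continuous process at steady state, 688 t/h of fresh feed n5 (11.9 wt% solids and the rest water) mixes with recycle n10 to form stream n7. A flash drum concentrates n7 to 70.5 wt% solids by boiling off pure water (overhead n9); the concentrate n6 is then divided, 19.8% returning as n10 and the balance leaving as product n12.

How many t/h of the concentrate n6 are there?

144.8 t/h

Overall solids balance (none leaves overhead): solids in fresh feed = solids in product, i.e. 688×0.119 = (1−0.198)·n6·0.705.
n6 = 81.872/(0.705×0.802) = 144.8 t/h.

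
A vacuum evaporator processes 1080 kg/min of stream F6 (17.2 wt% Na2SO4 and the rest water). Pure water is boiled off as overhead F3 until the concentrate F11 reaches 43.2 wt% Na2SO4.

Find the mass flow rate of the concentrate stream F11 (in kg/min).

430 kg/min

Na2SO4 is conserved: 1080×0.172 = 185.76 kg/min all reports to the concentrate.
Concentrate = 185.76/(target fraction) = 430 kg/min.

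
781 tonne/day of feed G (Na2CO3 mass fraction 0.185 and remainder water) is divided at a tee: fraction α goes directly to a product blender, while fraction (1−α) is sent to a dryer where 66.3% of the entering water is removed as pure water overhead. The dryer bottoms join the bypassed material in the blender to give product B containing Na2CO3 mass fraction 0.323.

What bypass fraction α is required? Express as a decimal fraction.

0.209

All 781×0.185 = 144.48 tonne/day of Na2CO3 reaches B, so B = 144.48/0.323 = 447.32 tonne/day and vapour = 333.68 tonne/day.
The evaporator receives (1−α)·781 of feed at 0.815 water and removes 0.663 of that water:
0.663×0.815×(1−α)×781 = 333.68
(1−α) = 333.68/422.01 = 0.7907;  α = 0.2093.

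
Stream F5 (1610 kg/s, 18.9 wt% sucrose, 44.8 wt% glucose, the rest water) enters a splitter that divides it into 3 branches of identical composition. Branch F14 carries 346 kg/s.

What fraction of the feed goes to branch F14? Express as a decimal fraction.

0.215

Fraction to F14 = 346/1610 = 0.2149.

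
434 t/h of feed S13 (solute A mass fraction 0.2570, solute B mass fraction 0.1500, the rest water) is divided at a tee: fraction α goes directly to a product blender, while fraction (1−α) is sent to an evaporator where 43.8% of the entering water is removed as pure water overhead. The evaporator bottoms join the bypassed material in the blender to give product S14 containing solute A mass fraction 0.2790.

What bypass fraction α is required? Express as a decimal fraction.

0.696

All 434×0.257 = 111.54 t/h of solute A reaches S14, so S14 = 111.54/0.279 = 399.78 t/h and vapour = 34.222 t/h.
The evaporator receives (1−α)·434 of feed at 0.593 water and removes 0.438 of that water:
0.438×0.593×(1−α)×434 = 34.222
(1−α) = 34.222/112.72 = 0.3036;  α = 0.6964.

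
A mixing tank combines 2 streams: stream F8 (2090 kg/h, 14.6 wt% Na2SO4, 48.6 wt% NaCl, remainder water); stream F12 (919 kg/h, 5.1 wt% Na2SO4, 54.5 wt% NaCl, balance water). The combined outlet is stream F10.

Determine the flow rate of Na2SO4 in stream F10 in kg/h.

Na2SO4 out = Na2SO4 in = 2090×0.146 + 919×0.051 = 352.01 kg/h.

352 kg/h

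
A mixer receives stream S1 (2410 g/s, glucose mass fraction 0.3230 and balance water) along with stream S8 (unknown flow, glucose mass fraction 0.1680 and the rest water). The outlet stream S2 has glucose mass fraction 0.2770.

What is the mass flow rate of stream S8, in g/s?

Let S8 be the unknown flow. Total out = 2410 + S8.
glucose balance: 778.43 + 0.168·S8 = 0.277·(2410 + S8)
(0.168 − 0.277)·S8 = 0.277×2410 − 778.43 = -110.86
S8 = -110.86 / -0.109 = 1017.1 g/s

1017 g/s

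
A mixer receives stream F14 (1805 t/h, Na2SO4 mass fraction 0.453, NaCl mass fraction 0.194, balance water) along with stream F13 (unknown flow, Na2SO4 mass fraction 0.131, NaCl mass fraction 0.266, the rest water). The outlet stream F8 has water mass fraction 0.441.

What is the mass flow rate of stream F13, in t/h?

980.5 t/h

Let F13 be the unknown flow. Total out = 1805 + F13.
water balance: 637.16 + 0.603·F13 = 0.441·(1805 + F13)
(0.603 − 0.441)·F13 = 0.441×1805 − 637.16 = 158.84
F13 = 158.84 / 0.162 = 980.49 t/h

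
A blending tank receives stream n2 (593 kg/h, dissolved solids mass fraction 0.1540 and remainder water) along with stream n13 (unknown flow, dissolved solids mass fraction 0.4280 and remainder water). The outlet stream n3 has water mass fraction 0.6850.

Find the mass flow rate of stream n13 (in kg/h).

Let n13 be the unknown flow. Total out = 593 + n13.
water balance: 501.68 + 0.572·n13 = 0.685·(593 + n13)
(0.572 − 0.685)·n13 = 0.685×593 − 501.68 = -95.473
n13 = -95.473 / -0.113 = 844.89 kg/h

844.9 kg/h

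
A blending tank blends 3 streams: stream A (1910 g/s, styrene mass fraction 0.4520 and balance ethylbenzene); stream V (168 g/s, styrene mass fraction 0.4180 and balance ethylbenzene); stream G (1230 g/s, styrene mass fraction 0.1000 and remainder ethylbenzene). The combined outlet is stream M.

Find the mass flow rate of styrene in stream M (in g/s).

1057 g/s

styrene out = styrene in = 1910×0.452 + 168×0.418 + 1230×0.100 = 1056.5 g/s.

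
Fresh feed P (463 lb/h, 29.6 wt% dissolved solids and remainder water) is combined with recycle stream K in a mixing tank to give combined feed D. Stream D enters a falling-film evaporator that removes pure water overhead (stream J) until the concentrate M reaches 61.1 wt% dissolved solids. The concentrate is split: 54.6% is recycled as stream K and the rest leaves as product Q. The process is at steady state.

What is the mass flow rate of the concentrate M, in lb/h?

Overall dissolved solids balance (none leaves overhead): dissolved solids in fresh feed = dissolved solids in product, i.e. 463×0.296 = (1−0.546)·M·0.611.
M = 137.05/(0.611×0.454) = 494.06 lb/h.

494.1 lb/h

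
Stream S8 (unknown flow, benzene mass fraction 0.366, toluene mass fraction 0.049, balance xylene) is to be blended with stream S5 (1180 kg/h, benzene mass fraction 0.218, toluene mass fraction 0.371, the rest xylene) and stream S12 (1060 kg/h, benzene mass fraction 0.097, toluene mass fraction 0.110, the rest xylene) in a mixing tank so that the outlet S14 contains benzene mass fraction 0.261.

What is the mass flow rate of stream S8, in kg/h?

Let S8 be the unknown flow. Total out = 2240 + S8.
benzene balance: 360.06 + 0.366·S8 = 0.261·(2240 + S8)
(0.366 − 0.261)·S8 = 0.261×2240 − 360.06 = 224.58
S8 = 224.58 / 0.105 = 2138.9 kg/h

2139 kg/h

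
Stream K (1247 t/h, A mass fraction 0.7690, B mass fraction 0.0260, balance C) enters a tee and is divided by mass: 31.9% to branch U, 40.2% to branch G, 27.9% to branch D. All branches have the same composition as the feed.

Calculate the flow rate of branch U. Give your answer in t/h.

397.8 t/h

Branch U flow = 0.319×1247 = 397.79 t/h.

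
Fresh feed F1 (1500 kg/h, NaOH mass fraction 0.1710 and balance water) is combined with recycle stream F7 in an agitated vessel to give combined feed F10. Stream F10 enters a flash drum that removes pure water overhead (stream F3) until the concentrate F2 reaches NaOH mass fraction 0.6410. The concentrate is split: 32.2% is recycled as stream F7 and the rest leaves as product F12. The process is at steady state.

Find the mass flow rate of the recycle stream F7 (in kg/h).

190 kg/h

Overall NaOH balance (none leaves overhead): NaOH in fresh feed = NaOH in product, i.e. 1500×0.171 = (1−0.322)·F2·0.641.
F2 = 256.5/(0.641×0.678) = 590.2 kg/h.
Recycle F7 = 0.322×590.2 = 190.04 kg/h.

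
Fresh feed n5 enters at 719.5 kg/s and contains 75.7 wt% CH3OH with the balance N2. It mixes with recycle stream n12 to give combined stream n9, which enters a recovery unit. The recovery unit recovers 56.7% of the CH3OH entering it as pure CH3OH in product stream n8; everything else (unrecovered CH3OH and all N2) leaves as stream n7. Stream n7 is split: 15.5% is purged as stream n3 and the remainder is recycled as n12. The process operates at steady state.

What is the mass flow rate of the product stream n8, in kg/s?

487 kg/s

CH3OH in n9: m_A = 719.5×0.757 + (1−0.155)·(1−0.567)·m_A, so m_A = 544.66/0.6341 = 858.93 kg/s.
Product n8 = 0.567×858.93 = 487.01 kg/s.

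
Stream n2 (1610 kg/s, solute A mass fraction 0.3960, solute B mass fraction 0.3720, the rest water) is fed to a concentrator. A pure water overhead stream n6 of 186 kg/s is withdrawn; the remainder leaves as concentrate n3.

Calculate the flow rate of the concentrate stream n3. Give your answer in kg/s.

1424 kg/s

Concentrate = 1610 − 186 = 1424 kg/s.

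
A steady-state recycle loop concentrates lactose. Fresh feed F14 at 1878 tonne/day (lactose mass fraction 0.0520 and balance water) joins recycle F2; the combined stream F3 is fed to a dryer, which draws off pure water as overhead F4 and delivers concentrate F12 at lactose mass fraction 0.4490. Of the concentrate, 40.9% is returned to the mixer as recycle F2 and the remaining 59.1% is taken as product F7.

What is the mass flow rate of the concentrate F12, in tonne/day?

Overall lactose balance (none leaves overhead): lactose in fresh feed = lactose in product, i.e. 1878×0.052 = (1−0.409)·F12·0.449.
F12 = 97.656/(0.449×0.591) = 368.01 tonne/day.

368 tonne/day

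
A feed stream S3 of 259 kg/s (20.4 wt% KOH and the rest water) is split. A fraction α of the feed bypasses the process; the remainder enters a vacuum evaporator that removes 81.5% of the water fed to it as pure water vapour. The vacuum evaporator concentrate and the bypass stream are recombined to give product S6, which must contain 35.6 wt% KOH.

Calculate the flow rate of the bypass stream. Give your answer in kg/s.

88.54 kg/s

All 259×0.204 = 52.836 kg/s of KOH reaches S6, so S6 = 52.836/0.356 = 148.42 kg/s and vapour = 110.58 kg/s.
The evaporator receives (1−α)·259 of feed at 0.796 water and removes 0.815 of that water:
0.815×0.796×(1−α)×259 = 110.58
(1−α) = 110.58/168.02 = 0.6581;  α = 0.3419.
Bypass flow = 0.3419×259 = 88.54 kg/s.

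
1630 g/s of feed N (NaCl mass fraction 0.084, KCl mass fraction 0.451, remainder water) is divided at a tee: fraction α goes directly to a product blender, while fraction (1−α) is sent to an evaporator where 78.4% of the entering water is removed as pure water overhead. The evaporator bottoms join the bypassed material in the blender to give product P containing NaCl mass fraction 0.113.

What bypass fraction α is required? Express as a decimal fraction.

0.296

All 1630×0.084 = 136.92 g/s of NaCl reaches P, so P = 136.92/0.113 = 1211.7 g/s and vapour = 418.32 g/s.
The evaporator receives (1−α)·1630 of feed at 0.465 water and removes 0.784 of that water:
0.784×0.465×(1−α)×1630 = 418.32
(1−α) = 418.32/594.23 = 0.7040;  α = 0.2960.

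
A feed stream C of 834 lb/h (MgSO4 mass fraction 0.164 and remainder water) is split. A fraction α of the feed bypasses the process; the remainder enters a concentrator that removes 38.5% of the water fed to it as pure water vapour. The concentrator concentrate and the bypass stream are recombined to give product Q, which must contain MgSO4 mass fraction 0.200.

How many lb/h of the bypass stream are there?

367.6 lb/h

All 834×0.164 = 136.78 lb/h of MgSO4 reaches Q, so Q = 136.78/0.200 = 683.88 lb/h and vapour = 150.12 lb/h.
The evaporator receives (1−α)·834 of feed at 0.836 water and removes 0.385 of that water:
0.385×0.836×(1−α)×834 = 150.12
(1−α) = 150.12/268.43 = 0.5592;  α = 0.4408.
Bypass flow = 0.4408×834 = 367.59 lb/h.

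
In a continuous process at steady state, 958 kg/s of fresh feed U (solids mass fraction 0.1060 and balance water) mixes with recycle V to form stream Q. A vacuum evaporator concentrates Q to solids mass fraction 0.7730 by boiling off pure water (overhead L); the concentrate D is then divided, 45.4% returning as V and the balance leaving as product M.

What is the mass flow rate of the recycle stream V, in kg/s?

Overall solids balance (none leaves overhead): solids in fresh feed = solids in product, i.e. 958×0.106 = (1−0.454)·D·0.773.
D = 101.55/(0.773×0.546) = 240.6 kg/s.
Recycle V = 0.454×240.6 = 109.23 kg/s.

109.2 kg/s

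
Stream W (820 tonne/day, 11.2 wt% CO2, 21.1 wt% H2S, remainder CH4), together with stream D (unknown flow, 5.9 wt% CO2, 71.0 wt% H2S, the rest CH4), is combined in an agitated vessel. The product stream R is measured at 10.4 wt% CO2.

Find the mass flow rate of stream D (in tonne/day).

145.8 tonne/day

Let D be the unknown flow. Total out = 820 + D.
CO2 balance: 91.84 + 0.059·D = 0.104·(820 + D)
(0.059 − 0.104)·D = 0.104×820 − 91.84 = -6.56
D = -6.56 / -0.045 = 145.78 tonne/day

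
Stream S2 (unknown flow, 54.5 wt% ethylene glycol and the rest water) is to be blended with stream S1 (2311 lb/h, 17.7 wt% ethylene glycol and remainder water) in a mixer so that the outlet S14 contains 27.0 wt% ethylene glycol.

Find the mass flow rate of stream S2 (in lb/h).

Let S2 be the unknown flow. Total out = 2311 + S2.
ethylene glycol balance: 409.05 + 0.545·S2 = 0.270·(2311 + S2)
(0.545 − 0.270)·S2 = 0.270×2311 − 409.05 = 214.92
S2 = 214.92 / 0.275 = 781.54 lb/h

781.5 lb/h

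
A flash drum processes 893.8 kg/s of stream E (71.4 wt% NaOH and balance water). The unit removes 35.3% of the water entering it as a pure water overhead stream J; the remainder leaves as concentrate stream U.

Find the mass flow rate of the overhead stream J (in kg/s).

90.24 kg/s

water entering = 893.8×0.286 = 255.63 kg/s; overhead removed = 0.353×255.63 = 90.236 kg/s.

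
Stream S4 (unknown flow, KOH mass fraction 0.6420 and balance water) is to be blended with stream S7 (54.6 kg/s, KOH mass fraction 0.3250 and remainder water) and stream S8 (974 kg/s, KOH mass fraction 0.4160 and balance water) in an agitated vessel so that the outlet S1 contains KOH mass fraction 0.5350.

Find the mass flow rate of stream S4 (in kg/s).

1190 kg/s

Let S4 be the unknown flow. Total out = 1028.6 + S4.
KOH balance: 422.93 + 0.642·S4 = 0.535·(1028.6 + S4)
(0.642 − 0.535)·S4 = 0.535×1028.6 − 422.93 = 127.37
S4 = 127.37 / 0.107 = 1190.4 kg/s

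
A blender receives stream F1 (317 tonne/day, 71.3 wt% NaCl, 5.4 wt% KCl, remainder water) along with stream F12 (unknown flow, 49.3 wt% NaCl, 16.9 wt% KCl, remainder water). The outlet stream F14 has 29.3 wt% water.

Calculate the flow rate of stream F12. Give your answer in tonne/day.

Let F12 be the unknown flow. Total out = 317 + F12.
water balance: 73.861 + 0.338·F12 = 0.293·(317 + F12)
(0.338 − 0.293)·F12 = 0.293×317 − 73.861 = 19.02
F12 = 19.02 / 0.045 = 422.67 tonne/day

422.7 tonne/day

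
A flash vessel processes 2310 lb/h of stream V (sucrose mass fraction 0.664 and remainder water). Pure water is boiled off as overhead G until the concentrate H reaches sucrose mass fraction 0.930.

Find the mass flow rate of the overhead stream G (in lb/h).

sucrose is conserved: 2310×0.664 = 1533.8 lb/h all reports to the concentrate.
Concentrate = 1533.8/(target fraction) = 1649.3 lb/h.
Overhead = 2310 − 1649.3 = 660.71 lb/h.

660.7 lb/h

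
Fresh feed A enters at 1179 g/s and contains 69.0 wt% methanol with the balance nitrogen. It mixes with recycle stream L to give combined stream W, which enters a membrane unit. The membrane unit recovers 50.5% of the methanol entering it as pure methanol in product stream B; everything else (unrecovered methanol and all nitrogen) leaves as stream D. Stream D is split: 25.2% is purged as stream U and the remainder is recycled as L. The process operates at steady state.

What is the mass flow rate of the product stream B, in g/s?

652.4 g/s

methanol in W: m_A = 1179×0.690 + (1−0.252)·(1−0.505)·m_A, so m_A = 813.51/0.6297 = 1291.8 g/s.
Product B = 0.505×1291.8 = 652.37 g/s.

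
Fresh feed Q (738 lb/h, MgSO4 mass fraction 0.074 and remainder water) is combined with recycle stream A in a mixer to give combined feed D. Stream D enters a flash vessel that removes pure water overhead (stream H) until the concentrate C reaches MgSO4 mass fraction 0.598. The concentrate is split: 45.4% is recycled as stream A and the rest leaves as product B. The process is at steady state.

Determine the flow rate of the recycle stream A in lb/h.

75.94 lb/h

Overall MgSO4 balance (none leaves overhead): MgSO4 in fresh feed = MgSO4 in product, i.e. 738×0.074 = (1−0.454)·C·0.598.
C = 54.612/(0.598×0.546) = 167.26 lb/h.
Recycle A = 0.454×167.26 = 75.936 lb/h.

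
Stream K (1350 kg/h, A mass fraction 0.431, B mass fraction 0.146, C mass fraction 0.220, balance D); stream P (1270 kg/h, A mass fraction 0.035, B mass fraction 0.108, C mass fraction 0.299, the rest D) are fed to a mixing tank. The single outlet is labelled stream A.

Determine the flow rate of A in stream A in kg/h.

A out = A in = 1350×0.431 + 1270×0.035 = 626.3 kg/h.

626.3 kg/h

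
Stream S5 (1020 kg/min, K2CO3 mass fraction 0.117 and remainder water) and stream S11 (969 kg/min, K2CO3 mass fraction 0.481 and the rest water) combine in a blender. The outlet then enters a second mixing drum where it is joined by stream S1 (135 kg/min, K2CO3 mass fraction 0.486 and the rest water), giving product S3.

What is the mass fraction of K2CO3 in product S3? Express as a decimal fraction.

Overall, product flow = 2124 kg/min.
K2CO3 in = 1020×0.117 + 969×0.481 + 135×0.486 = 651.04 kg/min.
K2CO3 fraction in S3 = 0.307.

0.307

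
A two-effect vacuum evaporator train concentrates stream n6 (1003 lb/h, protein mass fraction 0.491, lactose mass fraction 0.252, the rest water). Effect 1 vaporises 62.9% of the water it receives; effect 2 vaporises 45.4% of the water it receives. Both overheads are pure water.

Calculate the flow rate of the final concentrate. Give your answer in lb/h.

water in feed = 1003×0.257 = 257.77 lb/h.
After stage 1: water left = (1−0.629)×257.77 = 95.633; stream total = 840.86 lb/h.
After stage 2: water left = (1−0.454)×95.633 = 52.216; final concentrate = 797.44 lb/h.

797.4 lb/h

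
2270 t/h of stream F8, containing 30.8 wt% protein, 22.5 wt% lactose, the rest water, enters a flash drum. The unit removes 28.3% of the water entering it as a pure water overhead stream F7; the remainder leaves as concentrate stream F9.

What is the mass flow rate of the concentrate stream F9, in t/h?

1970 t/h

water entering = 2270×0.467 = 1060.1 t/h; overhead removed = 0.283×1060.1 = 300.01 t/h.
Concentrate = 2270 − 300.01 = 1970 t/h.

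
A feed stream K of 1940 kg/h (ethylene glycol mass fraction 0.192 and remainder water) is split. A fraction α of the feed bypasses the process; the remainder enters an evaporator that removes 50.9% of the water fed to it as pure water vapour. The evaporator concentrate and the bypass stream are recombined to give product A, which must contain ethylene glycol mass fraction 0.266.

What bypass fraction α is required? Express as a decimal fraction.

All 1940×0.192 = 372.48 kg/h of ethylene glycol reaches A, so A = 372.48/0.266 = 1400.3 kg/h and vapour = 539.7 kg/h.
The evaporator receives (1−α)·1940 of feed at 0.808 water and removes 0.509 of that water:
0.509×0.808×(1−α)×1940 = 539.7
(1−α) = 539.7/797.87 = 0.6764;  α = 0.3236.

0.324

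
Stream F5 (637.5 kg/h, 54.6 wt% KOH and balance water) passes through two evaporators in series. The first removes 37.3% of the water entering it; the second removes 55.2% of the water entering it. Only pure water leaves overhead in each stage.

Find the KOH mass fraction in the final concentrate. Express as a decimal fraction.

water in feed = 637.5×0.454 = 289.43 kg/h.
After stage 1: water left = (1−0.373)×289.43 = 181.47; stream total = 529.54 kg/h.
After stage 2: water left = (1−0.552)×181.47 = 81.298; final concentrate = 429.37 kg/h.
KOH fraction = 348.08/429.37 = 0.8107.

0.8107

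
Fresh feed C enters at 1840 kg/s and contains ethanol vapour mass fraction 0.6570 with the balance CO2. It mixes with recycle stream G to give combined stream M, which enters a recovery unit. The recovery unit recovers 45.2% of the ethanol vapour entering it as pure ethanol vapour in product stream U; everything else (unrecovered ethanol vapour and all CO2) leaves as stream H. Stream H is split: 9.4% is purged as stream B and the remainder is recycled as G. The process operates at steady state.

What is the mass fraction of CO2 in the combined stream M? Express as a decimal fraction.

CO2 enters only via C and leaves only via the purge: 1840×0.343 = 0.094×(CO2 in H), and the recovery unit passes all CO2, so CO2 in M = CO2 in H = 6714 kg/s.
ethanol vapour in M: m_A = 1840×0.657 + (1−0.094)·(1−0.452)·m_A, so m_A = 1208.9/0.5035 = 2400.9 kg/s.
M = 2400.9 + 6714 = 9114.9 kg/s.
CO2 fraction in M = 6714/9114.9 = 0.7366.

0.7366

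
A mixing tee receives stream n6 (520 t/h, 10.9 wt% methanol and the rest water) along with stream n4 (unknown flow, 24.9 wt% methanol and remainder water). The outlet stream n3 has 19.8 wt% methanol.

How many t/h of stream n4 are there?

907.5 t/h

Let n4 be the unknown flow. Total out = 520 + n4.
methanol balance: 56.68 + 0.249·n4 = 0.198·(520 + n4)
(0.249 − 0.198)·n4 = 0.198×520 − 56.68 = 46.28
n4 = 46.28 / 0.051 = 907.45 t/h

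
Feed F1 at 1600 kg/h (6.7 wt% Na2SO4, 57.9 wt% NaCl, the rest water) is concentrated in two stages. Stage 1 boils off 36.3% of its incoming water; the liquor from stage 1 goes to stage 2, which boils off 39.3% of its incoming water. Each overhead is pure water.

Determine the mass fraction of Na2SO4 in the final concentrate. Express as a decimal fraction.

0.086

water in feed = 1600×0.354 = 566.4 kg/h.
After stage 1: water left = (1−0.363)×566.4 = 360.8; stream total = 1394.4 kg/h.
After stage 2: water left = (1−0.393)×360.8 = 219; final concentrate = 1252.6 kg/h.
Na2SO4 fraction = 107.2/1252.6 = 0.086.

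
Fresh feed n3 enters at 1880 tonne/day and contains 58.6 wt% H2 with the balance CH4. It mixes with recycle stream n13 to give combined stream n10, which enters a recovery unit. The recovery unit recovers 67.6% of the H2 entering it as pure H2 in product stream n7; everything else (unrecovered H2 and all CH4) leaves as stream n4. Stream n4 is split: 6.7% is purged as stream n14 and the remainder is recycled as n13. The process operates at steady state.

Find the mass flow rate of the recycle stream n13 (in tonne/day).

CH4 enters only via n3 and leaves only via the purge: 1880×0.414 = 0.067×(CH4 in n4), and the recovery unit passes all CH4, so CH4 in n10 = CH4 in n4 = 11617 tonne/day.
H2 in n10: m_A = 1880×0.586 + (1−0.067)·(1−0.676)·m_A, so m_A = 1101.7/0.6977 = 1579 tonne/day.
n4 = (1−0.676)×1579 + 11617 = 12128 tonne/day.
Recycle n13 = (1−0.067)×12128 = 11316 tonne/day.

11320 tonne/day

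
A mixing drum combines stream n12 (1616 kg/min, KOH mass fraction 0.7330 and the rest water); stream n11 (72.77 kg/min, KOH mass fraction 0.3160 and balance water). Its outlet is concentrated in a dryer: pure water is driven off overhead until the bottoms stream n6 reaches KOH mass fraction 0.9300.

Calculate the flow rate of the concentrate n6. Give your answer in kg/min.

1298 kg/min

KOH entering = 1616×0.733 + 72.77×0.316 = 1207.5 kg/min.
All KOH reports to n6, so n6 = 1207.5/0.930 = 1298.4 kg/min.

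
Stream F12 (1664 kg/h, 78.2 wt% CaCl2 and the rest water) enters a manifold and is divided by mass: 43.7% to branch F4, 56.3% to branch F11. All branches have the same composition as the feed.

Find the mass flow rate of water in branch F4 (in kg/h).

158.5 kg/h

Branch F4 total = 0.437×1664 = 727.17 kg/h.
water in F4 = 0.218×727.17 = 158.52 kg/h.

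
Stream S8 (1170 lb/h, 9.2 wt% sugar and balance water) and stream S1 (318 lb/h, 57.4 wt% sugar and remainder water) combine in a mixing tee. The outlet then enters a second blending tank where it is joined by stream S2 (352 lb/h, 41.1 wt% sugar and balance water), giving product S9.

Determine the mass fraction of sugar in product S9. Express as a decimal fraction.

0.236

Overall, product flow = 1840 lb/h.
sugar in = 1170×0.092 + 318×0.574 + 352×0.411 = 434.84 lb/h.
sugar fraction in S9 = 0.236.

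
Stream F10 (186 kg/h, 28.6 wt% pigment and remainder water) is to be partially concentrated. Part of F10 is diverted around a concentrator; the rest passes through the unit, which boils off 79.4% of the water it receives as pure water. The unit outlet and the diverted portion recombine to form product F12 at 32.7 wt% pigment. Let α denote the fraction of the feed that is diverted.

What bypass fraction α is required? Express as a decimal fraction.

All 186×0.286 = 53.196 kg/h of pigment reaches F12, so F12 = 53.196/0.327 = 162.68 kg/h and vapour = 23.321 kg/h.
The evaporator receives (1−α)·186 of feed at 0.714 water and removes 0.794 of that water:
0.794×0.714×(1−α)×186 = 23.321
(1−α) = 23.321/105.45 = 0.2212;  α = 0.7788.

0.779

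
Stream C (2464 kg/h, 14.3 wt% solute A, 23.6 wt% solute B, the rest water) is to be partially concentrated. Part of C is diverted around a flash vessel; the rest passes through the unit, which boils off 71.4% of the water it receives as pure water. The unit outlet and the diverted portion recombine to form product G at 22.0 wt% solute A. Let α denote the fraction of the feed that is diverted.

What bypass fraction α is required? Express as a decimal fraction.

All 2464×0.143 = 352.35 kg/h of solute A reaches G, so G = 352.35/0.220 = 1601.6 kg/h and vapour = 862.4 kg/h.
The evaporator receives (1−α)·2464 of feed at 0.621 water and removes 0.714 of that water:
0.714×0.621×(1−α)×2464 = 862.4
(1−α) = 862.4/1092.5 = 0.7894;  α = 0.2106.

0.211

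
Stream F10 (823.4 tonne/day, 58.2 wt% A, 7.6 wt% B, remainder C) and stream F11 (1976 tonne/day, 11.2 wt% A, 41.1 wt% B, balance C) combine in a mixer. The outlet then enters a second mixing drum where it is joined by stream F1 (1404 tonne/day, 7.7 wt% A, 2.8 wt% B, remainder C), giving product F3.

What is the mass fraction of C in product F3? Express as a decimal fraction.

0.590

Overall, product flow = 4203.4 tonne/day.
C in = 823.4×0.342 + 1976×0.477 + 1404×0.895 = 2480.7 tonne/day.
C fraction in F3 = 0.590.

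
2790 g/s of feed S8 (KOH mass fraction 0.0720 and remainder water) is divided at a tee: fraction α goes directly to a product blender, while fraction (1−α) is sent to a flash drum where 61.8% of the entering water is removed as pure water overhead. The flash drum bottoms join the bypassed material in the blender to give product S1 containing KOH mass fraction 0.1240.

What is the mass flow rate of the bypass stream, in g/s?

749.9 g/s

All 2790×0.072 = 200.88 g/s of KOH reaches S1, so S1 = 200.88/0.124 = 1620 g/s and vapour = 1170 g/s.
The evaporator receives (1−α)·2790 of feed at 0.928 water and removes 0.618 of that water:
0.618×0.928×(1−α)×2790 = 1170
(1−α) = 1170/1600.1 = 0.7312;  α = 0.2688.
Bypass flow = 0.2688×2790 = 749.91 g/s.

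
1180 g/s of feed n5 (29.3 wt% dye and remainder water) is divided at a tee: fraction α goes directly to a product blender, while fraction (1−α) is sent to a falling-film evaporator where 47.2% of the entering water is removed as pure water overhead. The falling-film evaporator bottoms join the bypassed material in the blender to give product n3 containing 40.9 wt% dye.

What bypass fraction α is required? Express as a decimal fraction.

All 1180×0.293 = 345.74 g/s of dye reaches n3, so n3 = 345.74/0.409 = 845.33 g/s and vapour = 334.67 g/s.
The evaporator receives (1−α)·1180 of feed at 0.707 water and removes 0.472 of that water:
0.472×0.707×(1−α)×1180 = 334.67
(1−α) = 334.67/393.77 = 0.8499;  α = 0.1501.

0.150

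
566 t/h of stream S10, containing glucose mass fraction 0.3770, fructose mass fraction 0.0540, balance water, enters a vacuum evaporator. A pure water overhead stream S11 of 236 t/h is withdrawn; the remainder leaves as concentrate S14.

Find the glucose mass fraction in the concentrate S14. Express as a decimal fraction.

0.6466

glucose is not removed: 566×0.377 = 213.38 t/h of glucose enters S14.
Concentrate = 566 − 236 = 330 t/h.
Mass fraction = 213.38/330 = 0.6466.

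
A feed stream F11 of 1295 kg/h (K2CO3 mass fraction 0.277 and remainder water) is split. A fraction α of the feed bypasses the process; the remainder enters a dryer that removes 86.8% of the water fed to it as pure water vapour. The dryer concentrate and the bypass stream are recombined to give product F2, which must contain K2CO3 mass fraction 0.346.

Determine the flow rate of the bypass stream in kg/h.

All 1295×0.277 = 358.72 kg/h of K2CO3 reaches F2, so F2 = 358.72/0.346 = 1036.7 kg/h and vapour = 258.25 kg/h.
The evaporator receives (1−α)·1295 of feed at 0.723 water and removes 0.868 of that water:
0.868×0.723×(1−α)×1295 = 258.25
(1−α) = 258.25/812.7 = 0.3178;  α = 0.6822.
Bypass flow = 0.6822×1295 = 883.49 kg/h.

883.5 kg/h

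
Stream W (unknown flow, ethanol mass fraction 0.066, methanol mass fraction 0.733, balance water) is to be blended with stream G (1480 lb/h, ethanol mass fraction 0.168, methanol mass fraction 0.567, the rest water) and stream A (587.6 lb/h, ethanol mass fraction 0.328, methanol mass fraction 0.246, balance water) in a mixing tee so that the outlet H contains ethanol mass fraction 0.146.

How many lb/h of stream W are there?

1744 lb/h

Let W be the unknown flow. Total out = 2067.6 + W.
ethanol balance: 441.37 + 0.066·W = 0.146·(2067.6 + W)
(0.066 − 0.146)·W = 0.146×2067.6 − 441.37 = -139.5
W = -139.5 / -0.080 = 1743.8 lb/h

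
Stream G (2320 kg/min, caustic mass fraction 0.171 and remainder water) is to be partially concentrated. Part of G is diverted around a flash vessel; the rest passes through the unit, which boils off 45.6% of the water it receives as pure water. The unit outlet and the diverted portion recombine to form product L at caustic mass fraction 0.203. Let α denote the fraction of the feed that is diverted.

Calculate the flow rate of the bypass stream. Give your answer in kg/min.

All 2320×0.171 = 396.72 kg/min of caustic reaches L, so L = 396.72/0.203 = 1954.3 kg/min and vapour = 365.71 kg/min.
The evaporator receives (1−α)·2320 of feed at 0.829 water and removes 0.456 of that water:
0.456×0.829×(1−α)×2320 = 365.71
(1−α) = 365.71/877.02 = 0.4170;  α = 0.5830.
Bypass flow = 0.5830×2320 = 1352.6 kg/min.

1353 kg/min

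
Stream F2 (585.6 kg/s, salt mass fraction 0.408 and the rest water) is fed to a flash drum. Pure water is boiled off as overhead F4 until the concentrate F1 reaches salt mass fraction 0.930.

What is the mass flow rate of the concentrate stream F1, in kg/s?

256.9 kg/s

salt is conserved: 585.6×0.408 = 238.92 kg/s all reports to the concentrate.
Concentrate = 238.92/(target fraction) = 256.91 kg/s.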